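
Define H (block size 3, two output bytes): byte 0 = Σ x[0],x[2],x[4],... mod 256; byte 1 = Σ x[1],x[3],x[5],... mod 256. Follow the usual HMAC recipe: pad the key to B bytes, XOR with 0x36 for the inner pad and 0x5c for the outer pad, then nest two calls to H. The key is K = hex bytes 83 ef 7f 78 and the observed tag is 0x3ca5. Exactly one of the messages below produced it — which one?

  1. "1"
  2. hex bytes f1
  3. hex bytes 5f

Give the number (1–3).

Key hex bytes 83 ef 7f 78 is 4 bytes > B = 3, so hash it first: H(key) = 02 67, then zero-pad to 3 bytes: K' = 02 67 00.
K' ⊕ ipad = 34 51 36; K' ⊕ opad = 5e 3b 5c.
m1: inner = H(34 51 36 31) = 6a 82; tag = H(5e 3b 5c 6a 82) = 3ca5 ← matches
m2: inner = H(34 51 36 f1) = 6a 42; tag = H(5e 3b 5c 6a 42) = fca5
m3: inner = H(34 51 36 5f) = 6a b0; tag = H(5e 3b 5c 6a b0) = 6aa5

1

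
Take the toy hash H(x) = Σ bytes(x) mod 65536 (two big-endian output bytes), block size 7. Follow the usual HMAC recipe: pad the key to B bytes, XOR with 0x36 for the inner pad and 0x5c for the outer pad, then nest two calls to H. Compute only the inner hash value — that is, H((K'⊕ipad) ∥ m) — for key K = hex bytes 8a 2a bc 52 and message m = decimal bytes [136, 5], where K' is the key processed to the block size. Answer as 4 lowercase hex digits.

02f5

Key hex bytes 8a 2a bc 52 is 4 bytes ≤ B = 7; zero-pad to 7 bytes: K' = 8a 2a bc 52 00 00 00.
K' ⊕ ipad = bc 1c 8a 64 36 36 36.
Inner input = bc 1c 8a 64 36 36 36 ∥ 88 05.
Inner hash: sum = 188+28+138+100+54+54+54+136+5 = 757 → 02 f5.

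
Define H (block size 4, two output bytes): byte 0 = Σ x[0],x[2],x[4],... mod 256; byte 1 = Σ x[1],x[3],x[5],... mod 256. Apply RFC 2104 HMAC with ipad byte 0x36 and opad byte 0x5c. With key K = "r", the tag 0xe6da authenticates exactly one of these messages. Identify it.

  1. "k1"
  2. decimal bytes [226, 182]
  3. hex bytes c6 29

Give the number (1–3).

2

Key "r" = 72 is 1 byte ≤ B = 4; zero-pad to 4 bytes: K' = 72 00 00 00.
K' ⊕ ipad = 44 36 36 36; K' ⊕ opad = 2e 5c 5c 5c.
m1: inner = H(44 36 36 36 6b 31) = e5 9d; tag = H(2e 5c 5c 5c e5 9d) = 6f55
m2: inner = H(44 36 36 36 e2 b6) = 5c 22; tag = H(2e 5c 5c 5c 5c 22) = e6da ← matches
m3: inner = H(44 36 36 36 c6 29) = 40 95; tag = H(2e 5c 5c 5c 40 95) = ca4d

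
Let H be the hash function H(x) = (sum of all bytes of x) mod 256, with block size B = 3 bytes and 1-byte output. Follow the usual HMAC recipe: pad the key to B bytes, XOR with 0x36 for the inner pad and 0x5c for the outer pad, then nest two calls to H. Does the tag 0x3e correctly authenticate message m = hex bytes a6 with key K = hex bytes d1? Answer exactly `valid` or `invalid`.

Key hex bytes d1 is 1 byte ≤ B = 3; zero-pad to 3 bytes: K' = d1 00 00.
K' ⊕ ipad = e7 36 36; K' ⊕ opad = 8d 5c 5c.
Inner hash: sum = 231+54+54+166 = 505; mod 256 = 249 → f9.
Outer hash (recomputed tag): sum = 141+92+92+249 = 574; mod 256 = 62 → 3e.
Recomputed tag = 3e; claimed = 3e → match.

valid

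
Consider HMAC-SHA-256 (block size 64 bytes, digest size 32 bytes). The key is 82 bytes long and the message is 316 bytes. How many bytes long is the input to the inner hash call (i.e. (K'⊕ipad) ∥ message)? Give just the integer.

Key is 82 > 64 bytes, so it is hashed to 32 bytes then zero-padded to 64: |K'| = 64.
Inner input = (K'⊕ipad) ∥ m → 64 + 316 = 380 bytes.

380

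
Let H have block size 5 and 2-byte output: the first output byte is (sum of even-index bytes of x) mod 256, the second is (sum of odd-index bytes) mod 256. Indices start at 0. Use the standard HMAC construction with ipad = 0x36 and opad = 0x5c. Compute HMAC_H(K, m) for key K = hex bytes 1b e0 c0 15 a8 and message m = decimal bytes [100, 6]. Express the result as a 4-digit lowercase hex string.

Key hex bytes 1b e0 c0 15 a8 is exactly B = 5 bytes: K' = 1b e0 c0 15 a8.
K' ⊕ ipad = 2d d6 f6 23 9e.  K' ⊕ opad = 47 bc 9c 49 f4.
Inner input = (K'⊕ipad) ∥ m = 2d d6 f6 23 9e ∥ 64 06.
Inner hash: even-index sum = 455 mod 256 = 199; odd-index sum = 349 mod 256 = 93 → c7 5d.
Outer input = (K'⊕opad) ∥ inner = 47 bc 9c 49 f4 ∥ c7 5d.
Outer hash (tag): even-index sum = 564 mod 256 = 52; odd-index sum = 460 mod 256 = 204 → 34 cc.

34cc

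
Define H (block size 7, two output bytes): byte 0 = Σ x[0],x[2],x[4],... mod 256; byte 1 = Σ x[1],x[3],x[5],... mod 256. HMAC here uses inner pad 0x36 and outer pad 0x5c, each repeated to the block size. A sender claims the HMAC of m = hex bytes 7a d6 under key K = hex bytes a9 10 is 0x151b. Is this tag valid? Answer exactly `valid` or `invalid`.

Key hex bytes a9 10 is 2 bytes ≤ B = 7; zero-pad to 7 bytes: K' = a9 10 00 00 00 00 00.
K' ⊕ ipad = 9f 26 36 36 36 36 36; K' ⊕ opad = f5 4c 5c 5c 5c 5c 5c.
Inner hash: even-index sum = 535 mod 256 = 23; odd-index sum = 268 mod 256 = 12 → 17 0c.
Outer hash (recomputed tag): even-index sum = 533 mod 256 = 21; odd-index sum = 283 mod 256 = 27 → 15 1b.
Recomputed tag = 151b; claimed = 151b → match.

valid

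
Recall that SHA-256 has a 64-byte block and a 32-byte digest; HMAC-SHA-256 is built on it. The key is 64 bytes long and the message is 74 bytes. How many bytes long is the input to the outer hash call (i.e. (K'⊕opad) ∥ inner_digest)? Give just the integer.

96

Key is 64 ≤ 64 bytes, zero-padded: |K'| = 64.
Outer input = (K'⊕opad) ∥ H(inner) → 64 + 32 = 96 bytes.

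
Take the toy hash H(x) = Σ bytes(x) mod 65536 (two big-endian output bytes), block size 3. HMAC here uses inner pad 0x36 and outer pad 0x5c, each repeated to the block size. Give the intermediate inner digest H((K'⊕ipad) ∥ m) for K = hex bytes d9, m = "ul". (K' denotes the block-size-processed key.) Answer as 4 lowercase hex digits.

Key hex bytes d9 is 1 byte ≤ B = 3; zero-pad to 3 bytes: K' = d9 00 00.
K' ⊕ ipad = ef 36 36.
Inner input = ef 36 36 ∥ 75 6c.
Inner hash: sum = 239+54+54+117+108 = 572 → 02 3c.

023c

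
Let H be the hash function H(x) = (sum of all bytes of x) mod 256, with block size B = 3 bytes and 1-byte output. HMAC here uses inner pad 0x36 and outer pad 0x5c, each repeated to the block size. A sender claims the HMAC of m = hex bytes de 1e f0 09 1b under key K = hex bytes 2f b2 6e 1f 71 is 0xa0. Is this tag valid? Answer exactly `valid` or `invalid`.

valid

Key hex bytes 2f b2 6e 1f 71 is 5 bytes > B = 3, so hash it first: H(key) = df, then zero-pad to 3 bytes: K' = df 00 00.
K' ⊕ ipad = e9 36 36; K' ⊕ opad = 83 5c 5c.
Inner hash: sum = 233+54+54+222+30+240+9+27 = 869; mod 256 = 101 → 65.
Outer hash (recomputed tag): sum = 131+92+92+101 = 416; mod 256 = 160 → a0.
Recomputed tag = a0; claimed = a0 → match.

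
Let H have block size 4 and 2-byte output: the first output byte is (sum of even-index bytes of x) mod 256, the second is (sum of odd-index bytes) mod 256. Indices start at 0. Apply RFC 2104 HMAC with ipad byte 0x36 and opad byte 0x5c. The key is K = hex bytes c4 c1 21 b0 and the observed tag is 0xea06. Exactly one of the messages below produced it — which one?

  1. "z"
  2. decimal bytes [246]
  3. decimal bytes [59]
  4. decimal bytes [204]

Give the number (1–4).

Key hex bytes c4 c1 21 b0 is exactly B = 4 bytes: K' = c4 c1 21 b0.
K' ⊕ ipad = f2 f7 17 86; K' ⊕ opad = 98 9d 7d ec.
m1: inner = H(f2 f7 17 86 7a) = 83 7d; tag = H(98 9d 7d ec 83 7d) = 9806
m2: inner = H(f2 f7 17 86 f6) = ff 7d; tag = H(98 9d 7d ec ff 7d) = 1406
m3: inner = H(f2 f7 17 86 3b) = 44 7d; tag = H(98 9d 7d ec 44 7d) = 5906
m4: inner = H(f2 f7 17 86 cc) = d5 7d; tag = H(98 9d 7d ec d5 7d) = ea06 ← matches

4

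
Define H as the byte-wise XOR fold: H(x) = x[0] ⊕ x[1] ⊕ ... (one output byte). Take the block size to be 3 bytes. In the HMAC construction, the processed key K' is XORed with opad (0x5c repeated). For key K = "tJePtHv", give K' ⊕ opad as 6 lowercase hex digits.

Key "tJePtHv" = 74 4a 65 50 74 48 76 is 7 bytes > B = 3, so hash it first: H(key) = 41, then zero-pad to 3 bytes: K' = 41 00 00.
XOR each byte with 0x5c: 41⊕5c=1d, 00⊕5c=5c, 00⊕5c=5c.

1d5c5c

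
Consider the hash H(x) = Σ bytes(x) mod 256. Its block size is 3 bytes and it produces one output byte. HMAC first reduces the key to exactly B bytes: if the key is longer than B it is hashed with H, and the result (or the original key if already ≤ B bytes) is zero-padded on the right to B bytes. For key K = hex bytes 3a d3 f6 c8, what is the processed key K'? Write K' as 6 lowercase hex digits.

cb0000

|K| = 4 > B = 3, so first hash the key.
H(K): sum = 58+211+246+200 = 715; mod 256 = 203 → cb.
Zero-pad H(K) = cb to 3 bytes: K' = cb 00 00.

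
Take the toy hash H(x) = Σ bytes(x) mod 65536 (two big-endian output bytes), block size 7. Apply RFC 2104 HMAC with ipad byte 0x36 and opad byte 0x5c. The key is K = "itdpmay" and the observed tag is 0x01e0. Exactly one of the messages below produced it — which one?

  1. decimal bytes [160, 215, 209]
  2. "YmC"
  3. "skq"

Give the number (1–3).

3

Key "itdpmay" = 69 74 64 70 6d 61 79 is exactly B = 7 bytes: K' = 69 74 64 70 6d 61 79.
K' ⊕ ipad = 5f 42 52 46 5b 57 4f; K' ⊕ opad = 35 28 38 2c 31 3d 25.
m1: inner = H(5f 42 52 46 5b 57 4f a0 d7 d1) = 04 82; tag = H(35 28 38 2c 31 3d 25 04 82) = 01da
m2: inner = H(5f 42 52 46 5b 57 4f 59 6d 43) = 03 43; tag = H(35 28 38 2c 31 3d 25 03 43) = 019a
m3: inner = H(5f 42 52 46 5b 57 4f 73 6b 71) = 03 89; tag = H(35 28 38 2c 31 3d 25 03 89) = 01e0 ← matches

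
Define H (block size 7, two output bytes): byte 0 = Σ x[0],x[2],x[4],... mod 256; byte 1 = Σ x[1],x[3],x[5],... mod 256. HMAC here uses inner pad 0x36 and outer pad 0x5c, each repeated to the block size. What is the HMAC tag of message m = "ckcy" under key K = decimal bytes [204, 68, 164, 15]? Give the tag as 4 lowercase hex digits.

e7a3

Key decimal bytes [204, 68, 164, 15] = cc 44 a4 0f is 4 bytes ≤ B = 7; zero-pad to 7 bytes: K' = cc 44 a4 0f 00 00 00.
K' ⊕ ipad = fa 72 92 39 36 36 36.  K' ⊕ opad = 90 18 f8 53 5c 5c 5c.
Inner input = (K'⊕ipad) ∥ m = fa 72 92 39 36 36 36 ∥ 63 6b 63 79.
Inner hash: even-index sum = 732 mod 256 = 220; odd-index sum = 423 mod 256 = 167 → dc a7.
Outer input = (K'⊕opad) ∥ inner = 90 18 f8 53 5c 5c 5c ∥ dc a7.
Outer hash (tag): even-index sum = 743 mod 256 = 231; odd-index sum = 419 mod 256 = 163 → e7 a3.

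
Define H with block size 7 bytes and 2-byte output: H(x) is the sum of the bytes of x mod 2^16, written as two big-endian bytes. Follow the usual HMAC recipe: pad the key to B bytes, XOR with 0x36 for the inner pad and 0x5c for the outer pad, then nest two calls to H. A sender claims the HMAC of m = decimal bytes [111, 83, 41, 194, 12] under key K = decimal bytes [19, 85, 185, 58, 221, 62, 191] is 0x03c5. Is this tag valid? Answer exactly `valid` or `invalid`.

valid

Key decimal bytes [19, 85, 185, 58, 221, 62, 191] = 13 55 b9 3a dd 3e bf is exactly B = 7 bytes: K' = 13 55 b9 3a dd 3e bf.
K' ⊕ ipad = 25 63 8f 0c eb 08 89; K' ⊕ opad = 4f 09 e5 66 81 62 e3.
Inner hash: sum = 37+99+143+12+235+8+137+111+83+41+194+12 = 1112 → 04 58.
Outer hash (recomputed tag): sum = 79+9+229+102+129+98+227+4+88 = 965 → 03 c5.
Recomputed tag = 03c5; claimed = 03c5 → match.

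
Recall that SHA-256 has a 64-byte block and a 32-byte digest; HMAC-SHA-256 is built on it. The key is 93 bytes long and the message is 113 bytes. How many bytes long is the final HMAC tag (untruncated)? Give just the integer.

The tag is one SHA-256 digest: 32 bytes.

32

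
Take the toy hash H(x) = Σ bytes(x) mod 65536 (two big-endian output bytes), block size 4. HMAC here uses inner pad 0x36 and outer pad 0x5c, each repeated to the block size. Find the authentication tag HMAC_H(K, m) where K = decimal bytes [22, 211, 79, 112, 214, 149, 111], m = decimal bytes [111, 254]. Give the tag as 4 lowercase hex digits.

Key decimal bytes [22, 211, 79, 112, 214, 149, 111] = 16 d3 4f 70 d6 95 6f is 7 bytes > B = 4, so hash it first: H(key) = 03 82, then zero-pad to 4 bytes: K' = 03 82 00 00.
K' ⊕ ipad = 35 b4 36 36.  K' ⊕ opad = 5f de 5c 5c.
Inner input = (K'⊕ipad) ∥ m = 35 b4 36 36 ∥ 6f fe.
Inner hash: sum = 53+180+54+54+111+254 = 706 → 02 c2.
Outer input = (K'⊕opad) ∥ inner = 5f de 5c 5c ∥ 02 c2.
Outer hash (tag): sum = 95+222+92+92+2+194 = 697 → 02 b9.

02b9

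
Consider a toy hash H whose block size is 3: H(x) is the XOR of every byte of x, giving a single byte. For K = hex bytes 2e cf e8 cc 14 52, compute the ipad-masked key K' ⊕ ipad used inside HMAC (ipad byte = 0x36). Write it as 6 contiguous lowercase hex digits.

b53636

Key hex bytes 2e cf e8 cc 14 52 is 6 bytes > B = 3, so hash it first: H(key) = 83, then zero-pad to 3 bytes: K' = 83 00 00.
XOR each byte with 0x36: 83⊕36=b5, 00⊕36=36, 00⊕36=36.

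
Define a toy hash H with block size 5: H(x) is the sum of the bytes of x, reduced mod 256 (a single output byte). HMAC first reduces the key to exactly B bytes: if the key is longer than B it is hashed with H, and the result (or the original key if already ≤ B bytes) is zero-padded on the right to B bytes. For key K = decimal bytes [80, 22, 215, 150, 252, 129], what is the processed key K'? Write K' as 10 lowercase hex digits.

|K| = 6 > B = 5, so first hash the key.
H(K): sum = 80+22+215+150+252+129 = 848; mod 256 = 80 → 50.
Zero-pad H(K) = 50 to 5 bytes: K' = 50 00 00 00 00.

5000000000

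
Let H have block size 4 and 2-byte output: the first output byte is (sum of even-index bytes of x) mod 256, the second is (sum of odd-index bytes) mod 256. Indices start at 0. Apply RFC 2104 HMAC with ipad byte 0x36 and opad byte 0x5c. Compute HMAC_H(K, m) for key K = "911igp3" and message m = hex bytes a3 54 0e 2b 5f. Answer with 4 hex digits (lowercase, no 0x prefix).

Key "911igp3" = 39 31 31 69 67 70 33 is 7 bytes > B = 4, so hash it first: H(key) = 04 0a, then zero-pad to 4 bytes: K' = 04 0a 00 00.
K' ⊕ ipad = 32 3c 36 36.  K' ⊕ opad = 58 56 5c 5c.
Inner input = (K'⊕ipad) ∥ m = 32 3c 36 36 ∥ a3 54 0e 2b 5f.
Inner hash: even-index sum = 376 mod 256 = 120; odd-index sum = 241 mod 256 = 241 → 78 f1.
Outer input = (K'⊕opad) ∥ inner = 58 56 5c 5c ∥ 78 f1.
Outer hash (tag): even-index sum = 300 mod 256 = 44; odd-index sum = 419 mod 256 = 163 → 2c a3.

2ca3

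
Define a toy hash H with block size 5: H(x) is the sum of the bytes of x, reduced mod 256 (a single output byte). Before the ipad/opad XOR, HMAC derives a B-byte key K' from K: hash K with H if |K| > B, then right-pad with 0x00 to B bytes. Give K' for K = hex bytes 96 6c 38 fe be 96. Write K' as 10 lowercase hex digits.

|K| = 6 > B = 5, so first hash the key.
H(K): sum = 150+108+56+254+190+150 = 908; mod 256 = 140 → 8c.
Zero-pad H(K) = 8c to 5 bytes: K' = 8c 00 00 00 00.

8c00000000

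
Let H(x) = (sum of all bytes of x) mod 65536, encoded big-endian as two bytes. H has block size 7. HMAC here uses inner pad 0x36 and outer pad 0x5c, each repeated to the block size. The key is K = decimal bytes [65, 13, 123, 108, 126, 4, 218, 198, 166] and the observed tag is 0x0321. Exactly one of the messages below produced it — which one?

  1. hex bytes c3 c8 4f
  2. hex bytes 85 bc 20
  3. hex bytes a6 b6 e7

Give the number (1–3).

3

Key decimal bytes [65, 13, 123, 108, 126, 4, 218, 198, 166] = 41 0d 7b 6c 7e 04 da c6 a6 is 9 bytes > B = 7, so hash it first: H(key) = 03 fd, then zero-pad to 7 bytes: K' = 03 fd 00 00 00 00 00.
K' ⊕ ipad = 35 cb 36 36 36 36 36; K' ⊕ opad = 5f a1 5c 5c 5c 5c 5c.
m1: inner = H(35 cb 36 36 36 36 36 c3 c8 4f) = 03 e8; tag = H(5f a1 5c 5c 5c 5c 5c 03 e8) = 03b7
m2: inner = H(35 cb 36 36 36 36 36 85 bc 20) = 03 6f; tag = H(5f a1 5c 5c 5c 5c 5c 03 6f) = 033e
m3: inner = H(35 cb 36 36 36 36 36 a6 b6 e7) = 04 51; tag = H(5f a1 5c 5c 5c 5c 5c 04 51) = 0321 ← matches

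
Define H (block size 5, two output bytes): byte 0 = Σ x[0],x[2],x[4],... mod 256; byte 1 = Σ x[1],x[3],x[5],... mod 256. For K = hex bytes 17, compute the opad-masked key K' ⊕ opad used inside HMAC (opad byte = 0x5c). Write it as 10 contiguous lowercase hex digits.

Key hex bytes 17 is 1 byte ≤ B = 5; zero-pad to 5 bytes: K' = 17 00 00 00 00.
XOR each byte with 0x5c: 17⊕5c=4b, 00⊕5c=5c, 00⊕5c=5c, 00⊕5c=5c, 00⊕5c=5c.

4b5c5c5c5c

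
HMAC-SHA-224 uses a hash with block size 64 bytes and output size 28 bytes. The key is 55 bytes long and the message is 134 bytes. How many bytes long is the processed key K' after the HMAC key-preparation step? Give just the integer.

Key is 55 ≤ 64 bytes, zero-padded: |K'| = 64.

64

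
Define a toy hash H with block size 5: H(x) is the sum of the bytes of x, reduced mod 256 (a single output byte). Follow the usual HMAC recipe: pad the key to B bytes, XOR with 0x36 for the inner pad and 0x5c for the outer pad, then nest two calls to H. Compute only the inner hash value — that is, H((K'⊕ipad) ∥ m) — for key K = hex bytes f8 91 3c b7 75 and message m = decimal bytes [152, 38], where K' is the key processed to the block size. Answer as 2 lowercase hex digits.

01

Key hex bytes f8 91 3c b7 75 is exactly B = 5 bytes: K' = f8 91 3c b7 75.
K' ⊕ ipad = ce a7 0a 81 43.
Inner input = ce a7 0a 81 43 ∥ 98 26.
Inner hash: sum = 206+167+10+129+67+152+38 = 769; mod 256 = 1 → 01.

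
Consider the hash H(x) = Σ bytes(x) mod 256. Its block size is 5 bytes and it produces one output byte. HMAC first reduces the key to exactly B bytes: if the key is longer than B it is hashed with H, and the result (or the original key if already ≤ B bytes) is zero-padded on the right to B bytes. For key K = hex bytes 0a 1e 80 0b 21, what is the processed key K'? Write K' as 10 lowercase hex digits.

Key hex bytes 0a 1e 80 0b 21 is exactly B = 5 bytes: K' = 0a 1e 80 0b 21.

0a1e800b21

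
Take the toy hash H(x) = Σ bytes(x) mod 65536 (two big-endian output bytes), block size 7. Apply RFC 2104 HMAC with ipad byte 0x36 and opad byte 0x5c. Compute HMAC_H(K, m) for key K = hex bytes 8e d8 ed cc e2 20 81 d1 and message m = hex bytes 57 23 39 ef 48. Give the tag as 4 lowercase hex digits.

02c7

Key hex bytes 8e d8 ed cc e2 20 81 d1 is 8 bytes > B = 7, so hash it first: H(key) = 05 73, then zero-pad to 7 bytes: K' = 05 73 00 00 00 00 00.
K' ⊕ ipad = 33 45 36 36 36 36 36.  K' ⊕ opad = 59 2f 5c 5c 5c 5c 5c.
Inner input = (K'⊕ipad) ∥ m = 33 45 36 36 36 36 36 ∥ 57 23 39 ef 48.
Inner hash: sum = 51+69+54+54+54+54+54+87+35+57+239+72 = 880 → 03 70.
Outer input = (K'⊕opad) ∥ inner = 59 2f 5c 5c 5c 5c 5c ∥ 03 70.
Outer hash (tag): sum = 89+47+92+92+92+92+92+3+112 = 711 → 02 c7.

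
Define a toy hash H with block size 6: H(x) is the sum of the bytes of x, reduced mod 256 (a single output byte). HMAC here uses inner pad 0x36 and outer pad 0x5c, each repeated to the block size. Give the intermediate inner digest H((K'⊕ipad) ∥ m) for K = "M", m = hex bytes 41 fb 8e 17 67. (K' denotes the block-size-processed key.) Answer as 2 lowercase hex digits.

Key "M" = 4d is 1 byte ≤ B = 6; zero-pad to 6 bytes: K' = 4d 00 00 00 00 00.
K' ⊕ ipad = 7b 36 36 36 36 36.
Inner input = 7b 36 36 36 36 36 ∥ 41 fb 8e 17 67.
Inner hash: sum = 123+54+54+54+54+54+65+251+142+23+103 = 977; mod 256 = 209 → d1.

d1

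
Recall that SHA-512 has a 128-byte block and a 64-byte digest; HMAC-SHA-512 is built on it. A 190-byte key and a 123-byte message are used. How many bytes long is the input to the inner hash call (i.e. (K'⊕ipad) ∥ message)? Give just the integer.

Key is 190 > 128 bytes, so it is hashed to 64 bytes then zero-padded to 128: |K'| = 128.
Inner input = (K'⊕ipad) ∥ m → 128 + 123 = 251 bytes.

251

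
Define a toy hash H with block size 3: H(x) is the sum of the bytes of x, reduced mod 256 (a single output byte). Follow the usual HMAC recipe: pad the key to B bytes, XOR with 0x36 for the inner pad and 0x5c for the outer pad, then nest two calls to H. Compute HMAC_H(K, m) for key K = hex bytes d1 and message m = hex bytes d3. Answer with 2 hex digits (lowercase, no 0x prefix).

6b

Key hex bytes d1 is 1 byte ≤ B = 3; zero-pad to 3 bytes: K' = d1 00 00.
K' ⊕ ipad = e7 36 36.  K' ⊕ opad = 8d 5c 5c.
Inner input = (K'⊕ipad) ∥ m = e7 36 36 ∥ d3.
Inner hash: sum = 231+54+54+211 = 550; mod 256 = 38 → 26.
Outer input = (K'⊕opad) ∥ inner = 8d 5c 5c ∥ 26.
Outer hash (tag): sum = 141+92+92+38 = 363; mod 256 = 107 → 6b.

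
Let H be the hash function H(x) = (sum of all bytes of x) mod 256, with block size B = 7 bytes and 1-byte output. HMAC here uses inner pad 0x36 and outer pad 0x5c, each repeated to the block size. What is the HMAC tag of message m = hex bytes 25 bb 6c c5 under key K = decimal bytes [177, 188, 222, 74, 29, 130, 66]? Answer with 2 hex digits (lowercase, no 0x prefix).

7b

Key decimal bytes [177, 188, 222, 74, 29, 130, 66] = b1 bc de 4a 1d 82 42 is exactly B = 7 bytes: K' = b1 bc de 4a 1d 82 42.
K' ⊕ ipad = 87 8a e8 7c 2b b4 74.  K' ⊕ opad = ed e0 82 16 41 de 1e.
Inner input = (K'⊕ipad) ∥ m = 87 8a e8 7c 2b b4 74 ∥ 25 bb 6c c5.
Inner hash: sum = 135+138+232+124+43+180+116+37+187+108+197 = 1497; mod 256 = 217 → d9.
Outer input = (K'⊕opad) ∥ inner = ed e0 82 16 41 de 1e ∥ d9.
Outer hash (tag): sum = 237+224+130+22+65+222+30+217 = 1147; mod 256 = 123 → 7b.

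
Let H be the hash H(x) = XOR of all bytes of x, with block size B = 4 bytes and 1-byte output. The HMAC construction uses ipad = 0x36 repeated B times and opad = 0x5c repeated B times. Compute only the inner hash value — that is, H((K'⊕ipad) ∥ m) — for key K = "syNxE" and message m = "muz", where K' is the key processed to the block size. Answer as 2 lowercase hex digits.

Key "syNxE" = 73 79 4e 78 45 is 5 bytes > B = 4, so hash it first: H(key) = 79, then zero-pad to 4 bytes: K' = 79 00 00 00.
K' ⊕ ipad = 4f 36 36 36.
Inner input = 4f 36 36 36 ∥ 6d 75 7a.
Inner hash: XOR 4f⊕36⊕36⊕36⊕6d⊕75⊕7a = 1b.

1b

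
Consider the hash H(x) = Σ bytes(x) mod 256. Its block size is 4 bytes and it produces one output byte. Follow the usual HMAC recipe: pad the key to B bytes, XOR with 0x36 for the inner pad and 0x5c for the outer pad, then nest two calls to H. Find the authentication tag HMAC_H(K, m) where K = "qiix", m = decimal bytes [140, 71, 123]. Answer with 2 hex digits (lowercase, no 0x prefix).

Key "qiix" = 71 69 69 78 is exactly B = 4 bytes: K' = 71 69 69 78.
K' ⊕ ipad = 47 5f 5f 4e.  K' ⊕ opad = 2d 35 35 24.
Inner input = (K'⊕ipad) ∥ m = 47 5f 5f 4e ∥ 8c 47 7b.
Inner hash: sum = 71+95+95+78+140+71+123 = 673; mod 256 = 161 → a1.
Outer input = (K'⊕opad) ∥ inner = 2d 35 35 24 ∥ a1.
Outer hash (tag): sum = 45+53+53+36+161 = 348; mod 256 = 92 → 5c.

5c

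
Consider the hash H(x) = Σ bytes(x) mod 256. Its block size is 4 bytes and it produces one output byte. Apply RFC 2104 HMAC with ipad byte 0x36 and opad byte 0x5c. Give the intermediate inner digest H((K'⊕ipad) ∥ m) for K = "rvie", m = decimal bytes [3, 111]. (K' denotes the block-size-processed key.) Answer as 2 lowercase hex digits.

Key "rvie" = 72 76 69 65 is exactly B = 4 bytes: K' = 72 76 69 65.
K' ⊕ ipad = 44 40 5f 53.
Inner input = 44 40 5f 53 ∥ 03 6f.
Inner hash: sum = 68+64+95+83+3+111 = 424; mod 256 = 168 → a8.

a8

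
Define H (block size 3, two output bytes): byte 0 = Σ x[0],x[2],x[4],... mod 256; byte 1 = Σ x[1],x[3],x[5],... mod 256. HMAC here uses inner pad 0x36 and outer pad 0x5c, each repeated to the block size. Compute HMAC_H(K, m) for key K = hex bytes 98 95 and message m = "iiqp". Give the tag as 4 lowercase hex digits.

9d86

Key hex bytes 98 95 is 2 bytes ≤ B = 3; zero-pad to 3 bytes: K' = 98 95 00.
K' ⊕ ipad = ae a3 36.  K' ⊕ opad = c4 c9 5c.
Inner input = (K'⊕ipad) ∥ m = ae a3 36 ∥ 69 69 71 70.
Inner hash: even-index sum = 445 mod 256 = 189; odd-index sum = 381 mod 256 = 125 → bd 7d.
Outer input = (K'⊕opad) ∥ inner = c4 c9 5c ∥ bd 7d.
Outer hash (tag): even-index sum = 413 mod 256 = 157; odd-index sum = 390 mod 256 = 134 → 9d 86.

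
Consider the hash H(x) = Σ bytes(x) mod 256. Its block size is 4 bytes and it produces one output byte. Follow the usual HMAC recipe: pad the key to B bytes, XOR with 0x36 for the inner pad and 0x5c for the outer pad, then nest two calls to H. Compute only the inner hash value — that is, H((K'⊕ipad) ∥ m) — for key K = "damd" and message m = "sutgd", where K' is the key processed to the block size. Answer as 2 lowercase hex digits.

Key "damd" = 64 61 6d 64 is exactly B = 4 bytes: K' = 64 61 6d 64.
K' ⊕ ipad = 52 57 5b 52.
Inner input = 52 57 5b 52 ∥ 73 75 74 67 64.
Inner hash: sum = 82+87+91+82+115+117+116+103+100 = 893; mod 256 = 125 → 7d.

7d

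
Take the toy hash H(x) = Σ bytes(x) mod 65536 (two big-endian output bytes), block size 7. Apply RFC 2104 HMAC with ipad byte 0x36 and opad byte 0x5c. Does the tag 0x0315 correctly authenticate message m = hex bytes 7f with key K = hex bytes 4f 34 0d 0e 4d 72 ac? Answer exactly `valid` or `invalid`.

Key hex bytes 4f 34 0d 0e 4d 72 ac is exactly B = 7 bytes: K' = 4f 34 0d 0e 4d 72 ac.
K' ⊕ ipad = 79 02 3b 38 7b 44 9a; K' ⊕ opad = 13 68 51 52 11 2e f0.
Inner hash: sum = 121+2+59+56+123+68+154+127 = 710 → 02 c6.
Outer hash (recomputed tag): sum = 19+104+81+82+17+46+240+2+198 = 789 → 03 15.
Recomputed tag = 0315; claimed = 0315 → match.

valid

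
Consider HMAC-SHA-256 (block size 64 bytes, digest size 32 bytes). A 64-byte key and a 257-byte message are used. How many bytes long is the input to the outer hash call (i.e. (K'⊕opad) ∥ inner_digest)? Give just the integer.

96

Key is 64 ≤ 64 bytes, zero-padded: |K'| = 64.
Outer input = (K'⊕opad) ∥ H(inner) → 64 + 32 = 96 bytes.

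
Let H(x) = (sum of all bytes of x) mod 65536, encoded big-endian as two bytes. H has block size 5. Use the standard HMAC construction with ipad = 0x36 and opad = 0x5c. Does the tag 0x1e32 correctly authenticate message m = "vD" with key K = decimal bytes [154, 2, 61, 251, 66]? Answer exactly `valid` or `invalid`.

invalid

Key decimal bytes [154, 2, 61, 251, 66] = 9a 02 3d fb 42 is exactly B = 5 bytes: K' = 9a 02 3d fb 42.
K' ⊕ ipad = ac 34 0b cd 74; K' ⊕ opad = c6 5e 61 a7 1e.
Inner hash: sum = 172+52+11+205+116+118+68 = 742 → 02 e6.
Outer hash (recomputed tag): sum = 198+94+97+167+30+2+230 = 818 → 03 32.
Recomputed tag = 0332; claimed = 1e32 → mismatch.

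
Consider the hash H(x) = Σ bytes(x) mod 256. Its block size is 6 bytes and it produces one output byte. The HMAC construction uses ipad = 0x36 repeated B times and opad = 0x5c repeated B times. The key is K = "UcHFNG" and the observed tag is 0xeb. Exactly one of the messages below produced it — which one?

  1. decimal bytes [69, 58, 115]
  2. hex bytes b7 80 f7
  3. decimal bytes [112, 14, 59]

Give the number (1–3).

3

Key "UcHFNG" = 55 63 48 46 4e 47 is exactly B = 6 bytes: K' = 55 63 48 46 4e 47.
K' ⊕ ipad = 63 55 7e 70 78 71; K' ⊕ opad = 09 3f 14 1a 12 1b.
m1: inner = H(63 55 7e 70 78 71 45 3a 73) = 81; tag = H(09 3f 14 1a 12 1b 81) = 24
m2: inner = H(63 55 7e 70 78 71 b7 80 f7) = bd; tag = H(09 3f 14 1a 12 1b bd) = 60
m3: inner = H(63 55 7e 70 78 71 70 0e 3b) = 48; tag = H(09 3f 14 1a 12 1b 48) = eb ← matches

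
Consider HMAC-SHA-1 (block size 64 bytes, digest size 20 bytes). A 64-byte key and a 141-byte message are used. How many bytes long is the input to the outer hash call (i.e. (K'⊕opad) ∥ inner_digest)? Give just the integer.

84

Key is 64 ≤ 64 bytes, zero-padded: |K'| = 64.
Outer input = (K'⊕opad) ∥ H(inner) → 64 + 20 = 84 bytes.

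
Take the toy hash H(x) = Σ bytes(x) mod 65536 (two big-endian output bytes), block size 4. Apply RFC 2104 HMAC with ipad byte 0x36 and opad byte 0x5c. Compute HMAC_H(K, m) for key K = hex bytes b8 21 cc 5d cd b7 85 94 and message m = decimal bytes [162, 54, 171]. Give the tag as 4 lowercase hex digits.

Key hex bytes b8 21 cc 5d cd b7 85 94 is 8 bytes > B = 4, so hash it first: H(key) = 04 9f, then zero-pad to 4 bytes: K' = 04 9f 00 00.
K' ⊕ ipad = 32 a9 36 36.  K' ⊕ opad = 58 c3 5c 5c.
Inner input = (K'⊕ipad) ∥ m = 32 a9 36 36 ∥ a2 36 ab.
Inner hash: sum = 50+169+54+54+162+54+171 = 714 → 02 ca.
Outer input = (K'⊕opad) ∥ inner = 58 c3 5c 5c ∥ 02 ca.
Outer hash (tag): sum = 88+195+92+92+2+202 = 671 → 02 9f.

029f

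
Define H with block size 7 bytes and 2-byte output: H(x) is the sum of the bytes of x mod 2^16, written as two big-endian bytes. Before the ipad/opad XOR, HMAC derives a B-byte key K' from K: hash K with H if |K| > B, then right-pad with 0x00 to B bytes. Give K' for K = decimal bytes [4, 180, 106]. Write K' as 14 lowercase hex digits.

Key decimal bytes [4, 180, 106] = 04 b4 6a is 3 bytes ≤ B = 7; zero-pad to 7 bytes: K' = 04 b4 6a 00 00 00 00.

04b46a00000000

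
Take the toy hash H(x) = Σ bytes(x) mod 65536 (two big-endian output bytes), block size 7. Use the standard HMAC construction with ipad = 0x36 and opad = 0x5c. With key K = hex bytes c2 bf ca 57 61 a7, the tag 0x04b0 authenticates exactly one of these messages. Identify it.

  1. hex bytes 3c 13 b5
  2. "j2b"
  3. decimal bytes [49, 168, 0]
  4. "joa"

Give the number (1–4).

2

Key hex bytes c2 bf ca 57 61 a7 is 6 bytes ≤ B = 7; zero-pad to 7 bytes: K' = c2 bf ca 57 61 a7 00.
K' ⊕ ipad = f4 89 fc 61 57 91 36; K' ⊕ opad = 9e e3 96 0b 3d fb 5c.
m1: inner = H(f4 89 fc 61 57 91 36 3c 13 b5) = 04 fc; tag = H(9e e3 96 0b 3d fb 5c 04 fc) = 04b6
m2: inner = H(f4 89 fc 61 57 91 36 6a 32 62) = 04 f6; tag = H(9e e3 96 0b 3d fb 5c 04 f6) = 04b0 ← matches
m3: inner = H(f4 89 fc 61 57 91 36 31 a8 00) = 04 d1; tag = H(9e e3 96 0b 3d fb 5c 04 d1) = 048b
m4: inner = H(f4 89 fc 61 57 91 36 6a 6f 61) = 05 32; tag = H(9e e3 96 0b 3d fb 5c 05 32) = 03ed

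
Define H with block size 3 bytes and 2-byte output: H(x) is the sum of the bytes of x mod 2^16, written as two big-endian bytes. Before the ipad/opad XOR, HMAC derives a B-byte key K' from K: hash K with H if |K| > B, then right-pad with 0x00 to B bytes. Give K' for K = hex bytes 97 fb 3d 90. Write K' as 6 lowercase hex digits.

025f00

|K| = 4 > B = 3, so first hash the key.
H(K): sum = 151+251+61+144 = 607 → 02 5f.
Zero-pad H(K) = 02 5f to 3 bytes: K' = 02 5f 00.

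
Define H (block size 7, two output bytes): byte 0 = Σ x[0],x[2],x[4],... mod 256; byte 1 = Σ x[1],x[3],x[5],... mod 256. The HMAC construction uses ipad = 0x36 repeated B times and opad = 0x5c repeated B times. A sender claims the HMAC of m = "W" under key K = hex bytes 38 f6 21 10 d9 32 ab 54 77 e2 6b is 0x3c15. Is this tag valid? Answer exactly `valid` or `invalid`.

invalid

Key hex bytes 38 f6 21 10 d9 32 ab 54 77 e2 6b is 11 bytes > B = 7, so hash it first: H(key) = bf 6e, then zero-pad to 7 bytes: K' = bf 6e 00 00 00 00 00.
K' ⊕ ipad = 89 58 36 36 36 36 36; K' ⊕ opad = e3 32 5c 5c 5c 5c 5c.
Inner hash: even-index sum = 299 mod 256 = 43; odd-index sum = 283 mod 256 = 27 → 2b 1b.
Outer hash (recomputed tag): even-index sum = 530 mod 256 = 18; odd-index sum = 277 mod 256 = 21 → 12 15.
Recomputed tag = 1215; claimed = 3c15 → mismatch.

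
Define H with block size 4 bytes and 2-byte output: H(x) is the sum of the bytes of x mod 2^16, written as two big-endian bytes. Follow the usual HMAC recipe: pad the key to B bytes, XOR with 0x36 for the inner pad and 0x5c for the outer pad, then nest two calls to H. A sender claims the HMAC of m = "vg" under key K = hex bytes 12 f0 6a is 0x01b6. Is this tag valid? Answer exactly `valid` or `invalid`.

Key hex bytes 12 f0 6a is 3 bytes ≤ B = 4; zero-pad to 4 bytes: K' = 12 f0 6a 00.
K' ⊕ ipad = 24 c6 5c 36; K' ⊕ opad = 4e ac 36 5c.
Inner hash: sum = 36+198+92+54+118+103 = 601 → 02 59.
Outer hash (recomputed tag): sum = 78+172+54+92+2+89 = 487 → 01 e7.
Recomputed tag = 01e7; claimed = 01b6 → mismatch.

invalid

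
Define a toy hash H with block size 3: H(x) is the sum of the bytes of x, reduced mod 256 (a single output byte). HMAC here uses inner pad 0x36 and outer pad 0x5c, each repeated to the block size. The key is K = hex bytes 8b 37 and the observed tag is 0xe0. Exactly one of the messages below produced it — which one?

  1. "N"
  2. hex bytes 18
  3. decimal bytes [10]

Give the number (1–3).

Key hex bytes 8b 37 is 2 bytes ≤ B = 3; zero-pad to 3 bytes: K' = 8b 37 00.
K' ⊕ ipad = bd 01 36; K' ⊕ opad = d7 6b 5c.
m1: inner = H(bd 01 36 4e) = 42; tag = H(d7 6b 5c 42) = e0 ← matches
m2: inner = H(bd 01 36 18) = 0c; tag = H(d7 6b 5c 0c) = aa
m3: inner = H(bd 01 36 0a) = fe; tag = H(d7 6b 5c fe) = 9c

1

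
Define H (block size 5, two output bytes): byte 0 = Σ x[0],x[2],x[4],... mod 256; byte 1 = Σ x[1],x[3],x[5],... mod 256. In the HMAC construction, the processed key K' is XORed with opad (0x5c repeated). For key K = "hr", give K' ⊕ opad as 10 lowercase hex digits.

342e5c5c5c

Key "hr" = 68 72 is 2 bytes ≤ B = 5; zero-pad to 5 bytes: K' = 68 72 00 00 00.
XOR each byte with 0x5c: 68⊕5c=34, 72⊕5c=2e, 00⊕5c=5c, 00⊕5c=5c, 00⊕5c=5c.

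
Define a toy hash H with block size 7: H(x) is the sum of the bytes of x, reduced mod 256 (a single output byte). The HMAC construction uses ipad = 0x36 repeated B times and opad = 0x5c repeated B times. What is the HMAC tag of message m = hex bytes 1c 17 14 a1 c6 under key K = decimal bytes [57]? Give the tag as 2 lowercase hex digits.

Key decimal bytes [57] = 39 is 1 byte ≤ B = 7; zero-pad to 7 bytes: K' = 39 00 00 00 00 00 00.
K' ⊕ ipad = 0f 36 36 36 36 36 36.  K' ⊕ opad = 65 5c 5c 5c 5c 5c 5c.
Inner input = (K'⊕ipad) ∥ m = 0f 36 36 36 36 36 36 ∥ 1c 17 14 a1 c6.
Inner hash: sum = 15+54+54+54+54+54+54+28+23+20+161+198 = 769; mod 256 = 1 → 01.
Outer input = (K'⊕opad) ∥ inner = 65 5c 5c 5c 5c 5c 5c ∥ 01.
Outer hash (tag): sum = 101+92+92+92+92+92+92+1 = 654; mod 256 = 142 → 8e.

8e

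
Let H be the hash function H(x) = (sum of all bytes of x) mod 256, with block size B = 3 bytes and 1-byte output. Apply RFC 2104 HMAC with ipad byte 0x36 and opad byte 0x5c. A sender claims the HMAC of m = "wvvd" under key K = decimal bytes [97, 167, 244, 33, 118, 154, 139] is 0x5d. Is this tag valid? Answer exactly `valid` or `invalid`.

valid

Key decimal bytes [97, 167, 244, 33, 118, 154, 139] = 61 a7 f4 21 76 9a 8b is 7 bytes > B = 3, so hash it first: H(key) = b8, then zero-pad to 3 bytes: K' = b8 00 00.
K' ⊕ ipad = 8e 36 36; K' ⊕ opad = e4 5c 5c.
Inner hash: sum = 142+54+54+119+118+118+100 = 705; mod 256 = 193 → c1.
Outer hash (recomputed tag): sum = 228+92+92+193 = 605; mod 256 = 93 → 5d.
Recomputed tag = 5d; claimed = 5d → match.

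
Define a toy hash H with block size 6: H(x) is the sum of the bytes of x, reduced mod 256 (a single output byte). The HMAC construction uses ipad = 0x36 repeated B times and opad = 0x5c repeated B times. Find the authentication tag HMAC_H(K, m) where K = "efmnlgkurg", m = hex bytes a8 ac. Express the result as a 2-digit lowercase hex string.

a0

Key "efmnlgkurg" = 65 66 6d 6e 6c 67 6b 75 72 67 is 10 bytes > B = 6, so hash it first: H(key) = 32, then zero-pad to 6 bytes: K' = 32 00 00 00 00 00.
K' ⊕ ipad = 04 36 36 36 36 36.  K' ⊕ opad = 6e 5c 5c 5c 5c 5c.
Inner input = (K'⊕ipad) ∥ m = 04 36 36 36 36 36 ∥ a8 ac.
Inner hash: sum = 4+54+54+54+54+54+168+172 = 614; mod 256 = 102 → 66.
Outer input = (K'⊕opad) ∥ inner = 6e 5c 5c 5c 5c 5c ∥ 66.
Outer hash (tag): sum = 110+92+92+92+92+92+102 = 672; mod 256 = 160 → a0.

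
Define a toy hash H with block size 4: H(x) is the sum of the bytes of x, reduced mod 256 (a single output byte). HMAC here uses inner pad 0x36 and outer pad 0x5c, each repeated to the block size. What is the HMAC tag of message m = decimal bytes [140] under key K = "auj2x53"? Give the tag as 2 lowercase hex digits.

Key "auj2x53" = 61 75 6a 32 78 35 33 is 7 bytes > B = 4, so hash it first: H(key) = 52, then zero-pad to 4 bytes: K' = 52 00 00 00.
K' ⊕ ipad = 64 36 36 36.  K' ⊕ opad = 0e 5c 5c 5c.
Inner input = (K'⊕ipad) ∥ m = 64 36 36 36 ∥ 8c.
Inner hash: sum = 100+54+54+54+140 = 402; mod 256 = 146 → 92.
Outer input = (K'⊕opad) ∥ inner = 0e 5c 5c 5c ∥ 92.
Outer hash (tag): sum = 14+92+92+92+146 = 436; mod 256 = 180 → b4.

b4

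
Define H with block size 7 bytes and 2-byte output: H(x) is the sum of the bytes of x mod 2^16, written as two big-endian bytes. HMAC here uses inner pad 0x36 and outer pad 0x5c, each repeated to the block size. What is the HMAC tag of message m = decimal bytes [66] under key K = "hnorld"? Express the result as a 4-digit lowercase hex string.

Key "hnorld" = 68 6e 6f 72 6c 64 is 6 bytes ≤ B = 7; zero-pad to 7 bytes: K' = 68 6e 6f 72 6c 64 00.
K' ⊕ ipad = 5e 58 59 44 5a 52 36.  K' ⊕ opad = 34 32 33 2e 30 38 5c.
Inner input = (K'⊕ipad) ∥ m = 5e 58 59 44 5a 52 36 ∥ 42.
Inner hash: sum = 94+88+89+68+90+82+54+66 = 631 → 02 77.
Outer input = (K'⊕opad) ∥ inner = 34 32 33 2e 30 38 5c ∥ 02 77.
Outer hash (tag): sum = 52+50+51+46+48+56+92+2+119 = 516 → 02 04.

0204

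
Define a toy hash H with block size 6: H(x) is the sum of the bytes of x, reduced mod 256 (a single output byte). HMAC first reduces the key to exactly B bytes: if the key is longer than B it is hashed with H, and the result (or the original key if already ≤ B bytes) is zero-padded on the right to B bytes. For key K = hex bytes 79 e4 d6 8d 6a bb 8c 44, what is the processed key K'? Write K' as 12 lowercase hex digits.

|K| = 8 > B = 6, so first hash the key.
H(K): sum = 121+228+214+141+106+187+140+68 = 1205; mod 256 = 181 → b5.
Zero-pad H(K) = b5 to 6 bytes: K' = b5 00 00 00 00 00.

b50000000000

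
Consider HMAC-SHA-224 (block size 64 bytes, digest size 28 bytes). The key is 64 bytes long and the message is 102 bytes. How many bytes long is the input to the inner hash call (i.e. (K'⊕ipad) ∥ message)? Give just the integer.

166

Key is 64 ≤ 64 bytes, zero-padded: |K'| = 64.
Inner input = (K'⊕ipad) ∥ m → 64 + 102 = 166 bytes.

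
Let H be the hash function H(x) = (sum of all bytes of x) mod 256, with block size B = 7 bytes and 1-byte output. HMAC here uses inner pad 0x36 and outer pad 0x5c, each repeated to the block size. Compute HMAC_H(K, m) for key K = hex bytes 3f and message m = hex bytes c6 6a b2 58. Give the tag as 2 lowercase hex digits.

12

Key hex bytes 3f is 1 byte ≤ B = 7; zero-pad to 7 bytes: K' = 3f 00 00 00 00 00 00.
K' ⊕ ipad = 09 36 36 36 36 36 36.  K' ⊕ opad = 63 5c 5c 5c 5c 5c 5c.
Inner input = (K'⊕ipad) ∥ m = 09 36 36 36 36 36 36 ∥ c6 6a b2 58.
Inner hash: sum = 9+54+54+54+54+54+54+198+106+178+88 = 903; mod 256 = 135 → 87.
Outer input = (K'⊕opad) ∥ inner = 63 5c 5c 5c 5c 5c 5c ∥ 87.
Outer hash (tag): sum = 99+92+92+92+92+92+92+135 = 786; mod 256 = 18 → 12.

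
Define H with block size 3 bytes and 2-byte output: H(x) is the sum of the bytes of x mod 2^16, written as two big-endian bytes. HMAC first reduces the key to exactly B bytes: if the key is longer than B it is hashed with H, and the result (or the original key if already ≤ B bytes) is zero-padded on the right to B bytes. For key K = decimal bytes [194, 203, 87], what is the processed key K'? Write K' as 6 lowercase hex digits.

Key decimal bytes [194, 203, 87] = c2 cb 57 is exactly B = 3 bytes: K' = c2 cb 57.

c2cb57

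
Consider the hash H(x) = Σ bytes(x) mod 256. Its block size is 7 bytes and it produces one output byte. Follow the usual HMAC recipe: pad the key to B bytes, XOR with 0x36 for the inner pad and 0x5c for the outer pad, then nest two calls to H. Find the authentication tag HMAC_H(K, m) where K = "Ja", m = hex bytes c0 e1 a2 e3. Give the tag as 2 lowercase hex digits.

Key "Ja" = 4a 61 is 2 bytes ≤ B = 7; zero-pad to 7 bytes: K' = 4a 61 00 00 00 00 00.
K' ⊕ ipad = 7c 57 36 36 36 36 36.  K' ⊕ opad = 16 3d 5c 5c 5c 5c 5c.
Inner input = (K'⊕ipad) ∥ m = 7c 57 36 36 36 36 36 ∥ c0 e1 a2 e3.
Inner hash: sum = 124+87+54+54+54+54+54+192+225+162+227 = 1287; mod 256 = 7 → 07.
Outer input = (K'⊕opad) ∥ inner = 16 3d 5c 5c 5c 5c 5c ∥ 07.
Outer hash (tag): sum = 22+61+92+92+92+92+92+7 = 550; mod 256 = 38 → 26.

26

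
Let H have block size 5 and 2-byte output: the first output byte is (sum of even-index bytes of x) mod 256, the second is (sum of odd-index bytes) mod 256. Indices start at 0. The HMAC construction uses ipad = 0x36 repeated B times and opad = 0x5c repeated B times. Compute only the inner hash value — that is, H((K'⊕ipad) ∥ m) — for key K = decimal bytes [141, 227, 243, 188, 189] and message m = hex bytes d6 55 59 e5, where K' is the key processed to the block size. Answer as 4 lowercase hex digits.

458e

Key decimal bytes [141, 227, 243, 188, 189] = 8d e3 f3 bc bd is exactly B = 5 bytes: K' = 8d e3 f3 bc bd.
K' ⊕ ipad = bb d5 c5 8a 8b.
Inner input = bb d5 c5 8a 8b ∥ d6 55 59 e5.
Inner hash: even-index sum = 837 mod 256 = 69; odd-index sum = 654 mod 256 = 142 → 45 8e.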